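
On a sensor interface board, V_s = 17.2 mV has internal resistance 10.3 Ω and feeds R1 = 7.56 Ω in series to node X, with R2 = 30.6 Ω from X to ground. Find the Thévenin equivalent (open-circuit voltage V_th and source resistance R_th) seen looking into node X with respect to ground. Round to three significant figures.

R1' = 10.3 + 7.56 = 17.86 Ω (source resistance + R1).
Open-circuit (no load on X): V_th = V_s · R2/(R1' + R2) = 17.2 × 30.6/(17.86 + 30.6) = 10.86 mV.
With V_s suppressed (replaced by a short), R_th = R1' ‖ R2 = (17.86 × 30.6)/(17.86 + 30.6) = 11.28 Ω.

V_th ≈ 10.9 mV, R_th ≈ 11.3 Ω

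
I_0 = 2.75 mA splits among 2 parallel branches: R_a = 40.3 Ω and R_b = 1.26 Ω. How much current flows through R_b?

I ≈ 2.67 mA

Two-branch current divider: I_k = I_0 · R_other/(R_1 + R_2).
I(R_b) = 2.75 × 40.3/(40.3 + 1.26) = 2.75 × 0.9697 = 2.667 mA.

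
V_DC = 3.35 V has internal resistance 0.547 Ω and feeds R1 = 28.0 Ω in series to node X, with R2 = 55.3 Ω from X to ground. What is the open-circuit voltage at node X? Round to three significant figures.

V_th ≈ 2.21 V

R1' = 0.547 + 28.0 = 28.55 Ω (source resistance + R1).
Open-circuit (no load on X): V_th = V_DC · R2/(R1' + R2) = 3.35 × 55.3/(28.55 + 55.3) = 2.209 V.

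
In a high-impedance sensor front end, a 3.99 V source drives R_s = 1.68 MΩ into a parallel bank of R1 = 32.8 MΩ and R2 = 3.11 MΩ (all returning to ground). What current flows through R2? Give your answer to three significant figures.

Equivalent of the parallel group: R_p = 2.841 MΩ.
Node voltage V_A = V_in · R_p/(R_s + R_p) = 3.99 × 0.6284 = 2.507 V.
I(R2) = V_A / R2 = 2.507/3.11 = 0.8062 µA.
(Equivalently: I_total = 0.8826 µA, then current-divider fraction G_k/ΣG = 0.9134.)

I ≈ 0.806 µA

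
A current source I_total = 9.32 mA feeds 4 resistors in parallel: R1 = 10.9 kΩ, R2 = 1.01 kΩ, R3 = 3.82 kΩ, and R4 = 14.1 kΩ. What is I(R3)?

I ≈ 1.72 mA

ΣG = 1/10.9 + 1/1.01 + 1/3.82 + 1/14.1 = 1.415.
By the current-divider rule, I = I_total · G_k/ΣG = 9.32 × 0.1851 = 1.725 mA.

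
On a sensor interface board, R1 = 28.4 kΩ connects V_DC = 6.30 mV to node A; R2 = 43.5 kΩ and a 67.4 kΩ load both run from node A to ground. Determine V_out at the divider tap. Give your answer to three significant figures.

The load sits in parallel with R2, giving an effective lower resistance R2' = R2·R_L/(R2+R_L) = 26.44 kΩ.
Then V_out = V_DC · R2'/(R1 + R2') = 6.30 × 26.44/54.84 = 3.037 mV.

V_out ≈ 3.04 mV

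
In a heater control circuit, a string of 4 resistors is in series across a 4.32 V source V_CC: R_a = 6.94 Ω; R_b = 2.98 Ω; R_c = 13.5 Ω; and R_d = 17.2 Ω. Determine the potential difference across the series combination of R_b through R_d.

Series total: ΣR = 6.94 + 2.98 + 13.5 + 17.2 = 40.62 Ω.
R_{R_b..R_d} = 2.98 + 13.5 + 17.2 = 33.68 Ω.
V = V_CC · R/ΣR = 4.32 × 0.8291 = 3.582 V.

V ≈ 3.58 V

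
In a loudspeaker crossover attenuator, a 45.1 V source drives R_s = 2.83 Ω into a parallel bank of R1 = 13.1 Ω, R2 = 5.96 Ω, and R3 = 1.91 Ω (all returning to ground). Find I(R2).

I ≈ 2.39 A

Equivalent of the parallel group: R_p = 1.303 Ω.
V_A = 45.1 × 1.303/4.133 = 14.22 V.
Branch current I = V_A/R2 = 14.22/5.96 = 2.385 A.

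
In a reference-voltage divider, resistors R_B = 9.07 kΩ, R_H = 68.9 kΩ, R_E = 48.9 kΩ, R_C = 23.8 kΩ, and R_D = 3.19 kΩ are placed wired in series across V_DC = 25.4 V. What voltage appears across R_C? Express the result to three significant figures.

Series total: ΣR = 9.07 + 68.9 + 48.9 + 23.8 + 3.19 = 153.9 kΩ.
By the voltage-divider rule, V = 25.4 × 23.80/153.9 = 3.929 V.

V ≈ 3.93 V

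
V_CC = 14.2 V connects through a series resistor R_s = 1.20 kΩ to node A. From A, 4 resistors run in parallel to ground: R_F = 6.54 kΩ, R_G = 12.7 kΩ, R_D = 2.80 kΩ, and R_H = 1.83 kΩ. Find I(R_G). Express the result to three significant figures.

Equivalent of the parallel group: R_p = 0.8809 kΩ.
V_A by voltage divider: V_A = 14.2 × 0.8809/(1.20 + 0.8809) = 6.011 V.
I(R_G) = V_A / R_G = 6.011/12.7 = 0.4733 mA.

I ≈ 0.473 mA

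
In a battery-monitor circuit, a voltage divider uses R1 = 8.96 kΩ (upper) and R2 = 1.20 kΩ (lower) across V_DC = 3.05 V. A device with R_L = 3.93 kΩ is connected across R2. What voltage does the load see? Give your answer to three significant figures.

R2 ‖ R_L = (1.20 × 3.93)/(1.20 + 3.93) = 0.9193 kΩ.
Then V_out = V_DC · R2'/(R1 + R2') = 3.05 × 0.9193/9.879 = 0.2838 V.
(Unloaded it would be 0.360 V; the load pulls it down.)

V_out ≈ 0.284 V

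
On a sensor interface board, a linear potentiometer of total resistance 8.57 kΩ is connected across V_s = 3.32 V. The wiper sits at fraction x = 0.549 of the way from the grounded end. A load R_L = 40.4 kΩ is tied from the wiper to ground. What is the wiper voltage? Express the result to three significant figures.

Lower segment x·R_p = 4.705 kΩ; upper segment (1−x)·R_p = 3.865 kΩ.
R_L loads the lower segment: effective lower R = 4.214 kΩ.
Loaded-divider output: V_out = 3.32 × 0.5216 = 1.732 V.
(Unloaded: V_out = x·V_s = 1.82 V.)

V_out ≈ 1.73 V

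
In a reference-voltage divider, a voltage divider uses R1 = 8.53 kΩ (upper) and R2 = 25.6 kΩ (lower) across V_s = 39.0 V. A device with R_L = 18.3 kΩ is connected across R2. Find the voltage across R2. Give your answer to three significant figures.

R2 ‖ R_L = (25.6 × 18.3)/(25.6 + 18.3) = 10.67 kΩ.
Voltage divider with the loaded lower leg: V_out = 39.0 × 10.67/(8.53 + 10.67) = 39.0 × 0.5558 = 21.67 V.
(Unloaded it would be 29.3 V; the load pulls it down.)

V_out ≈ 21.7 V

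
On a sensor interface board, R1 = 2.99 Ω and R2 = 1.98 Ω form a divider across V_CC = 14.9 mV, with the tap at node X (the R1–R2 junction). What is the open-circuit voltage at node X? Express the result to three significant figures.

Open-circuit (no load on X): V_th = V_CC · R2/(R1 + R2) = 14.9 × 1.98/(2.990 + 1.98) = 5.936 mV.

V_th ≈ 5.94 mV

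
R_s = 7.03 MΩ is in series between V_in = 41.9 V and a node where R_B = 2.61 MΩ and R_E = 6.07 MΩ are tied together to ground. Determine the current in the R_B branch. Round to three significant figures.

Parallel bank: R_p = 1/(1/2.61 + 1/6.07) = 1.825 MΩ.
V_A = 41.9 × 1.825/8.855 = 8.636 V.
Branch current I = V_A/R_B = 8.636/2.61 = 3.309 µA.
(Check via current divider: I_total = 4.732 µA; share G_k/ΣG = 0.6993 → same result.)

I ≈ 3.31 µA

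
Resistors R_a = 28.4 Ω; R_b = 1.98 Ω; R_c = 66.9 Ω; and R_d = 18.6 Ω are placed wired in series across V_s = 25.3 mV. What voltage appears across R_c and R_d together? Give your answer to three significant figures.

V ≈ 18.7 mV

Total series resistance ΣR = 28.4 + 1.98 + 66.9 + 18.6 = 115.9 Ω.
R_{R_c..R_d} = 66.9 + 18.6 = 85.50 Ω.
V = V_s · R/ΣR = 25.3 × 0.7378 = 18.67 mV.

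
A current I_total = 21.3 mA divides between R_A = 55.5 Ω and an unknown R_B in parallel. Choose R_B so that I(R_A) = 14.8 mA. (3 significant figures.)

In a two-way split, I_A/I_total = R_B/(R_A + R_B).
With f = 0.6948, R_B = R_A · f/(1−f) = 55.5 × 2.277 = 126.4 Ω.

R_B ≈ 126 Ω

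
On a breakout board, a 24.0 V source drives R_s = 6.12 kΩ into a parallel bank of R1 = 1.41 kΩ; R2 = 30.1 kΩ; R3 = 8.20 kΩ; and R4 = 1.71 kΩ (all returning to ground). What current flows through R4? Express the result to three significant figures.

Combine the parallel branches: R_p = (1/1.41 + 1/30.1 + 1/8.20 + 1/1.71)⁻¹ = 0.6900 kΩ.
V_A by voltage divider: V_A = 24.0 × 0.6900/(6.12 + 0.6900) = 2.432 V.
Branch current I = V_A/R4 = 2.432/1.71 = 1.422 mA.
(Check via current divider: I_total = 3.524 mA; share G_k/ΣG = 0.4035 → same result.)

I ≈ 1.42 mA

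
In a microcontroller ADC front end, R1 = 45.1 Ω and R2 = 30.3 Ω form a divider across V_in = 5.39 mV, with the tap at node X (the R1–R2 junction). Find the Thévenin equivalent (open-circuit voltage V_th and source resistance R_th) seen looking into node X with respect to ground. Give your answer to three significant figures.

V_th ≈ 2.17 mV, R_th ≈ 18.1 Ω

Open-circuit (no load on X): V_th = V_in · R2/(R1 + R2) = 5.39 × 30.3/(45.10 + 30.3) = 2.166 mV.
Looking into X with the source shorted: R_th = R1·R2/(R1+R2) = 45.10 × 30.3/75.40 = 18.12 Ω.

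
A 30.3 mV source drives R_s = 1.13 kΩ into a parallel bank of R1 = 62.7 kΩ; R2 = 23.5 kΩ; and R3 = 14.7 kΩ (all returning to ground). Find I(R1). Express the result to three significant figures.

I ≈ 0.423 µA

Combine the parallel branches: R_p = (1/62.7 + 1/23.5 + 1/14.7)⁻¹ = 7.903 kΩ.
Node voltage V_A = V_CC · R_p/(R_s + R_p) = 30.3 × 0.8749 = 26.51 mV.
Branch current I = V_A/R1 = 26.51/62.7 = 0.4228 µA.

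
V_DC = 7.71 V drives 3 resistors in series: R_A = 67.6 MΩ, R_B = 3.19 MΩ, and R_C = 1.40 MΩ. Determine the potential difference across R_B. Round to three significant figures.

ΣR = 67.6 + 3.19 + 1.40 = 72.19 MΩ.
Voltage divider: V = V_DC · (3.190 / 72.19) = 7.71 × 0.04419 = 0.3407 V.

V ≈ 0.341 V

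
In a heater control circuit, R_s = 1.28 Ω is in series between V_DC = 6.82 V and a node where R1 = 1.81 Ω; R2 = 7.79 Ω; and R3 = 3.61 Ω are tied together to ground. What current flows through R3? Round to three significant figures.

Combine the parallel branches: R_p = (1/1.81 + 1/7.79 + 1/3.61)⁻¹ = 1.044 Ω.
V_A = 6.82 × 1.044/2.324 = 3.064 V.
Branch current I = V_A/R3 = 3.064/3.61 = 0.8487 A.
(Equivalently: I_total = 2.935 A, then current-divider fraction G_k/ΣG = 0.2892.)

I ≈ 0.849 A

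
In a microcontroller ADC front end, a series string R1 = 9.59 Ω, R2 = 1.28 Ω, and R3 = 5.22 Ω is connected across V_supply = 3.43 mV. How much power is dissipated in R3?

Series current I = V_supply/ΣR = 3.43/16.09 = 0.2132 mA.
P(R3) = I²·R3 = (0.2132)² × 5.22 = 0.2372 µW.

P ≈ 0.237 µW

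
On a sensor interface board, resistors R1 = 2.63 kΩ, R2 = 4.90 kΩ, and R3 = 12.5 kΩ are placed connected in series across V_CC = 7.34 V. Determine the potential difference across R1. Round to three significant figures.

V ≈ 0.964 V

ΣR = 2.63 + 4.90 + 12.5 = 20.03 kΩ.
Voltage divider: V = V_CC · (2.630 / 20.03) = 7.34 × 0.1313 = 0.9638 V.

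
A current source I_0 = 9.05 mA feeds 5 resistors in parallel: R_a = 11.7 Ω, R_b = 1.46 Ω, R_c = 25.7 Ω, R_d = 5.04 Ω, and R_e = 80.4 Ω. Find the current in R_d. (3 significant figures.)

I ≈ 1.76 mA

Conductances: ΣG = 1/11.7 + 1/1.46 + 1/25.7 + 1/5.04 + 1/80.4 = 1.020 (1/Ω).
R_d takes the fraction G_k/ΣG = 0.1984/1.020 = 0.1945, so I = 9.05 × 0.1945 = 1.760 mA.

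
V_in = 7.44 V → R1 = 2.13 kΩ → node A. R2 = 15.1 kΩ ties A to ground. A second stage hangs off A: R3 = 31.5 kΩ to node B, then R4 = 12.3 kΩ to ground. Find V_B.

Looking into the second stage from A: R3 + R4 = 43.80 kΩ appears in parallel with R2.
R2 ‖ (R3+R4) = 11.23 kΩ.
First divider: V_A = V_in · 11.23/(2.13 + 11.23) = 6.254 V.
V_B = V_A × 0.2808 = 1.756 V.

V_B ≈ 1.76 V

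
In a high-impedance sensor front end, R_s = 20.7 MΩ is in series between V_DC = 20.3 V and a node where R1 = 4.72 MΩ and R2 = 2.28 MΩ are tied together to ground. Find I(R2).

I ≈ 0.616 µA

Combine the parallel branches: R_p = (1/4.72 + 1/2.28)⁻¹ = 1.537 MΩ.
Node voltage V_A = V_DC · R_p/(R_s + R_p) = 20.3 × 0.06913 = 1.403 V.
I(R2) = V_A / R2 = 1.403/2.28 = 0.6155 µA.
(Equivalently: I_total = 0.9129 µA, then current-divider fraction G_k/ΣG = 0.6743.)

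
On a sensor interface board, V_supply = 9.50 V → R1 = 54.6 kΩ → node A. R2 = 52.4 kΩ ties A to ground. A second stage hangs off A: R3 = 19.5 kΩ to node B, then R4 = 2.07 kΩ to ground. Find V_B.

V_B ≈ 0.199 V

Node A sees R2 in parallel with the series input of stage 2, R3 + R4 = 21.57 kΩ.
Effective lower resistance at A: R2 ‖ 21.57 = 15.28 kΩ.
So V_A = 9.50 × 0.2187 = 2.077 V.
Then the unloaded second divider: V_B = V_A × R4/(R3+R4) = 2.077 × 0.09597 = 0.1993 V.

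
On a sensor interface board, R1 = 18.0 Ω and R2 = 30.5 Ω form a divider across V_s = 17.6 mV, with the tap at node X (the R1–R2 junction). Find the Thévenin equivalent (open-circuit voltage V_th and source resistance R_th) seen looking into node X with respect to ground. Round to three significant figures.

V_th is the unloaded tap voltage: V_s · R2/(R1+R2) = 17.6 × 0.6289 = 11.07 mV.
With V_s suppressed (replaced by a short), R_th = R1 ‖ R2 = (18.00 × 30.5)/(18.00 + 30.5) = 11.32 Ω.

V_th ≈ 11.1 mV, R_th ≈ 11.3 Ω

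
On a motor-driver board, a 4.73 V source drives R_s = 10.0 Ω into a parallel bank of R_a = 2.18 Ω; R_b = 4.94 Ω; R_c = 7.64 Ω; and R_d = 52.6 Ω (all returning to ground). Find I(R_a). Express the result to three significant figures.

I ≈ 0.238 A

Combine the parallel branches: R_p = (1/2.18 + 1/4.94 + 1/7.64 + 1/52.6)⁻¹ = 1.233 Ω.
V_A = 4.73 × 1.233/11.23 = 0.5192 V.
I(R_a) = V_A / R_a = 0.5192/2.18 = 0.2382 A.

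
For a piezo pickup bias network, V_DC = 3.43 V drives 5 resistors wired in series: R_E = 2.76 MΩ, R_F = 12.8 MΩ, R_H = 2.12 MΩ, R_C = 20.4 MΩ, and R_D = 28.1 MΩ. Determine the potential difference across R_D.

Total series resistance ΣR = 2.76 + 12.8 + 2.12 + 20.4 + 28.1 = 66.18 MΩ.
Voltage divider: V = V_DC · (28.10 / 66.18) = 3.43 × 0.4246 = 1.456 V.

V ≈ 1.46 V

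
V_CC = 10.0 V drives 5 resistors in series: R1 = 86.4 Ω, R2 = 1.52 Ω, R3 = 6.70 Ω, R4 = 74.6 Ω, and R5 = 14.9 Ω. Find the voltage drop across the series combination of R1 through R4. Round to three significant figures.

Series total: ΣR = 86.4 + 1.52 + 6.70 + 74.6 + 14.9 = 184.1 Ω.
R_{R1..R4} = 86.4 + 1.52 + 6.70 + 74.6 = 169.2 Ω.
V = V_CC · R/ΣR = 10.0 × 0.9191 = 9.191 V.

V ≈ 9.19 V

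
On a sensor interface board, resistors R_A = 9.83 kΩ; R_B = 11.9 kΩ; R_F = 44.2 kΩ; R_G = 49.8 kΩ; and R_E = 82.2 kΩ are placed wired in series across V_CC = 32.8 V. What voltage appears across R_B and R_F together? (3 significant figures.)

V ≈ 9.30 V

Total series resistance ΣR = 9.83 + 11.9 + 44.2 + 49.8 + 82.2 = 197.9 kΩ.
R_{R_B..R_F} = 11.9 + 44.2 = 56.10 kΩ.
By the voltage-divider rule, V = 32.8 × 56.10/197.9 = 9.297 V.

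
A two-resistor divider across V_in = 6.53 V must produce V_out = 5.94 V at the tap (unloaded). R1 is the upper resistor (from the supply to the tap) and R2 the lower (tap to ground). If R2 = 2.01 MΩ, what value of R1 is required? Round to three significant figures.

R1 ≈ 0.200 MΩ

The divider ratio is R2/(R1+R2) = 5.94/6.53 = 0.9096.
R1 = R2·(1/k − 1) = 2.01 × 0.09933 = 0.1996 MΩ.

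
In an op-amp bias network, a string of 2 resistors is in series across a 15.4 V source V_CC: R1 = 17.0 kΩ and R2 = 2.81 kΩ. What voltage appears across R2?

V ≈ 2.18 V

ΣR = 17.0 + 2.81 = 19.81 kΩ.
Voltage divider: V = V_CC · (2.810 / 19.81) = 15.4 × 0.1418 = 2.184 V.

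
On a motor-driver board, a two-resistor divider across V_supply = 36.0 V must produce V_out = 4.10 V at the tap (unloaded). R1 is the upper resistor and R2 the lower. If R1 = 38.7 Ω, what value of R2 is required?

V_out/V_supply = R2/(R1+R2) = 0.1139.
So R2 = R1 · V_out/(V_supply − V_out) = 38.7 × 4.10/(36.0 − 4.10) = 38.7 × 0.1285 = 4.974 Ω.

R2 ≈ 4.97 Ω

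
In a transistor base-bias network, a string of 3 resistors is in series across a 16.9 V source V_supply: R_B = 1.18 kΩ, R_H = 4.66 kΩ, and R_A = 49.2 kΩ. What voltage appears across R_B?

V ≈ 0.362 V

Series total: ΣR = 1.18 + 4.66 + 49.2 = 55.04 kΩ.
By the voltage-divider rule, V = 16.9 × 1.180/55.04 = 0.3623 V.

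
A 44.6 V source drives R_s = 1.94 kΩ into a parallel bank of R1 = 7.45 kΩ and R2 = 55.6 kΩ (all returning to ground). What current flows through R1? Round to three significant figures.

Parallel bank: R_p = 1/(1/7.45 + 1/55.6) = 6.570 kΩ.
V_A by voltage divider: V_A = 44.6 × 6.570/(1.94 + 6.570) = 34.43 V.
I(R1) = V_A / R1 = 34.43/7.45 = 4.622 mA.

I ≈ 4.62 mA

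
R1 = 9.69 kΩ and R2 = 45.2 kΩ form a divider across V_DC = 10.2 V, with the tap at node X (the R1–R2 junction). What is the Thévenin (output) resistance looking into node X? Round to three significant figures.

R_th ≈ 7.98 kΩ

Zeroing V_DC shorts the top of R1 to ground, so R_th = R1 ‖ R2 = 7.979 kΩ.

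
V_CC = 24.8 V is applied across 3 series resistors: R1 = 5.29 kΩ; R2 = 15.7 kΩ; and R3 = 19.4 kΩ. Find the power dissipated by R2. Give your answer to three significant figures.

ΣR = 40.39 kΩ → I = 24.8/40.39 = 0.6140 mA.
V(R2) = I·R = 9.640 V; P = V·I = 9.640 × 0.6140 = 5.919 mW.

P ≈ 5.92 mW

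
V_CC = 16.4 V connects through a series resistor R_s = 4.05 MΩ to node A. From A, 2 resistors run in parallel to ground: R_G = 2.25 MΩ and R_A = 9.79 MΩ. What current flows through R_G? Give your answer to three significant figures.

Parallel bank: R_p = 1/(1/2.25 + 1/9.79) = 1.830 MΩ.
V_A = 16.4 × 1.830/5.880 = 5.103 V.
Branch current I = V_A/R_G = 5.103/2.25 = 2.268 µA.
(Equivalently: I_total = 2.789 µA, then current-divider fraction G_k/ΣG = 0.8131.)

I ≈ 2.27 µA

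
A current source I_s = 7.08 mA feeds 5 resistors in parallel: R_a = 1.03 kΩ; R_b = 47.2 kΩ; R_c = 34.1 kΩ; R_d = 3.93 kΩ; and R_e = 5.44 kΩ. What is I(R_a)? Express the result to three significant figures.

Conductances: ΣG = 1/1.03 + 1/47.2 + 1/34.1 + 1/3.93 + 1/5.44 = 1.460 (1/kΩ).
Current divider: I(R_a) = I_s · G_k/ΣG = 7.08 × (0.9709/1.460) = 7.08 × 0.6651 = 4.709 mA.

I ≈ 4.71 mA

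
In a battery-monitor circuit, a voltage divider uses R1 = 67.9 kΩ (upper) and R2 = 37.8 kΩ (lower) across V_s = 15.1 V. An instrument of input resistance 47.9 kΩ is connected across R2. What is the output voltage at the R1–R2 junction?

V_out ≈ 3.58 V

R2 ‖ R_L = (37.8 × 47.9)/(37.8 + 47.9) = 21.13 kΩ.
Now apply the divider: V_out = 15.1 × 0.2373 = 3.583 V.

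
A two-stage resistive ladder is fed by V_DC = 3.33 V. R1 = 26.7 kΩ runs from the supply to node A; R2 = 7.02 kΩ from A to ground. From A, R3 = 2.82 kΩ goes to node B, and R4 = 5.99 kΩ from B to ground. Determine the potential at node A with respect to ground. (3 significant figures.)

V_A ≈ 0.425 V

Looking into the second stage from A: R3 + R4 = 8.810 kΩ appears in parallel with R2.
R2 ‖ (R3+R4) = 3.907 kΩ.
V_A = 3.33 × 3.907/(26.7 + 3.907) = 0.4251 V.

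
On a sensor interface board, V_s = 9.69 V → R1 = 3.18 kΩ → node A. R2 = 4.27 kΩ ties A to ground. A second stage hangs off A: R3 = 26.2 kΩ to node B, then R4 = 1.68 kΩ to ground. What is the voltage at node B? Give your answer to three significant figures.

V_B ≈ 0.314 V

Looking into the second stage from A: R3 + R4 = 27.88 kΩ appears in parallel with R2.
R2 ‖ (R3+R4) = 3.703 kΩ.
First divider: V_A = V_s · 3.703/(3.18 + 3.703) = 5.213 V.
V_B = V_A × 0.06026 = 0.3141 V.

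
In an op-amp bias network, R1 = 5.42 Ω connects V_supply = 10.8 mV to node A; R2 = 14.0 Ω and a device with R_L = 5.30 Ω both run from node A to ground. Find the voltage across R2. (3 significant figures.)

R2 ‖ R_L = (14.0 × 5.30)/(14.0 + 5.30) = 3.845 Ω.
Voltage divider with the loaded lower leg: V_out = 10.8 × 3.845/(5.42 + 3.845) = 10.8 × 0.4150 = 4.482 mV.
(Unloaded it would be 7.79 mV; the load pulls it down.)

V_out ≈ 4.48 mV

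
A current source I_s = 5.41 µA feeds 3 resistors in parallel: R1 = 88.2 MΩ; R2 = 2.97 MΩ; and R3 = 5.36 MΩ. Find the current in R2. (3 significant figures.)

ΣG = 1/88.2 + 1/2.97 + 1/5.36 = 0.5346.
R2 takes the fraction G_k/ΣG = 0.3367/0.5346 = 0.6298, so I = 5.41 × 0.6298 = 3.407 µA.

I ≈ 3.41 µA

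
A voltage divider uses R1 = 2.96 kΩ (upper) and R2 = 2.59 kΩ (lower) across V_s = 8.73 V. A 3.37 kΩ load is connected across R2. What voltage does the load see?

First combine the lower leg with the load: R2 ‖ R_L = 1.464 kΩ.
Voltage divider with the loaded lower leg: V_out = 8.73 × 1.464/(2.96 + 1.464) = 8.73 × 0.3310 = 2.890 V.

V_out ≈ 2.89 V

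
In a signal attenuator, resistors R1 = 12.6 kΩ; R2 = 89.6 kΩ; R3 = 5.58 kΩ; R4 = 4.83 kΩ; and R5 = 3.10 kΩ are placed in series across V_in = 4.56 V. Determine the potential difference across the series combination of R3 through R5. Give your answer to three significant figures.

V ≈ 0.532 V

Series total: ΣR = 12.6 + 89.6 + 5.58 + 4.83 + 3.10 = 115.7 kΩ.
R_{R3..R5} = 5.58 + 4.83 + 3.10 = 13.51 kΩ.
V = V_in · R/ΣR = 4.56 × 0.1168 = 0.5324 V.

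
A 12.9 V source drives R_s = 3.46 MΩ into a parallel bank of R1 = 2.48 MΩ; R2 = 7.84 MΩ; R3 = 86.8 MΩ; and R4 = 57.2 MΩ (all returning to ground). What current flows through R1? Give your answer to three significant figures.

I ≈ 1.77 µA

Combine the parallel branches: R_p = (1/2.48 + 1/7.84 + 1/86.8 + 1/57.2)⁻¹ = 1.786 MΩ.
V_A by voltage divider: V_A = 12.9 × 1.786/(3.46 + 1.786) = 4.392 V.
I(R1) = V_A / R1 = 4.392/2.48 = 1.771 µA.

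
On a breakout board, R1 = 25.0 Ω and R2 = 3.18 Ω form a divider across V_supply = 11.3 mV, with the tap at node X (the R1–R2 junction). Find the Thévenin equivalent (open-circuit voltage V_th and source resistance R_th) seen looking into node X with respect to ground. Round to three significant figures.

With X open, the divider is unloaded: V_th = 11.3 × 3.18/28.18 = 1.275 mV.
With V_supply suppressed (replaced by a short), R_th = R1 ‖ R2 = (25.00 × 3.18)/(25.00 + 3.18) = 2.821 Ω.

V_th ≈ 1.28 mV, R_th ≈ 2.82 Ω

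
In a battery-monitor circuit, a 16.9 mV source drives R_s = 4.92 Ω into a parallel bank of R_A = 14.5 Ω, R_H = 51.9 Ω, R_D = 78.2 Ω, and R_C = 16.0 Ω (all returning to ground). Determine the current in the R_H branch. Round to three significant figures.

I ≈ 0.180 mA

Combine the parallel branches: R_p = (1/14.5 + 1/51.9 + 1/78.2 + 1/16.0)⁻¹ = 6.115 Ω.
V_A = 16.9 × 6.115/11.04 = 9.365 mV.
I(R_H) = V_A / R_H = 9.365/51.9 = 0.1804 mA.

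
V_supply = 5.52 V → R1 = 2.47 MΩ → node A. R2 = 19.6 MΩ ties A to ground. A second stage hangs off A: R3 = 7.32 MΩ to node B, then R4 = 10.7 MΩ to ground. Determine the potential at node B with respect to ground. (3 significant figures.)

V_B ≈ 2.59 V

Node A sees R2 in parallel with the series input of stage 2, R3 + R4 = 18.02 MΩ.
Effective lower resistance at A: R2 ‖ 18.02 = 9.388 MΩ.
V_A = 5.52 × 9.388/(2.47 + 9.388) = 4.370 V.
V_B = V_A × 0.5938 = 2.595 V.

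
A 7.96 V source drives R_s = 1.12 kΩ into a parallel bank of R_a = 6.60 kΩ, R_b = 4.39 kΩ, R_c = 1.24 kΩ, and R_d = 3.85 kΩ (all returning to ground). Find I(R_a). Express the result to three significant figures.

I ≈ 0.461 mA

Combine the parallel branches: R_p = (1/6.60 + 1/4.39 + 1/1.24 + 1/3.85)⁻¹ = 0.6918 kΩ.
Node voltage V_A = V_CC · R_p/(R_s + R_p) = 7.96 × 0.3818 = 3.039 V.
Branch current I = V_A/R_a = 3.039/6.60 = 0.4605 mA.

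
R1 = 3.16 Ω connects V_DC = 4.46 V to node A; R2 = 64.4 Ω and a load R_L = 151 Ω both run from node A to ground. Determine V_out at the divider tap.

The load sits in parallel with R2, giving an effective lower resistance R2' = R2·R_L/(R2+R_L) = 45.15 Ω.
Voltage divider with the loaded lower leg: V_out = 4.46 × 45.15/(3.16 + 45.15) = 4.46 × 0.9346 = 4.168 V.
(Unloaded it would be 4.25 V; the load pulls it down.)

V_out ≈ 4.17 V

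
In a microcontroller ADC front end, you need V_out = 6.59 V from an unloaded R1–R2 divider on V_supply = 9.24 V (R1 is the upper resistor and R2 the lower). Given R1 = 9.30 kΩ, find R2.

R2 ≈ 23.1 kΩ

V_out/V_supply = R2/(R1+R2) = 0.7132.
So R2 = R1 · V_out/(V_supply − V_out) = 9.30 × 6.59/(9.24 − 6.59) = 9.30 × 2.487 = 23.13 kΩ.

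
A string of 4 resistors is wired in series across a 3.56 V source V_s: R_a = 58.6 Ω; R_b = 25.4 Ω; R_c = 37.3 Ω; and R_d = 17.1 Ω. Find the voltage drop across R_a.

V ≈ 1.51 V

Series total: ΣR = 58.6 + 25.4 + 37.3 + 17.1 = 138.4 Ω.
By the voltage-divider rule, V = 3.56 × 58.60/138.4 = 1.507 V.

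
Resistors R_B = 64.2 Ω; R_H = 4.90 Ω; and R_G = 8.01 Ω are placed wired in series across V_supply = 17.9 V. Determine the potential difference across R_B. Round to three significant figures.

V ≈ 14.9 V

ΣR = 64.2 + 4.90 + 8.01 = 77.11 Ω.
V = V_supply · R/ΣR = 17.9 × 0.8326 = 14.90 V.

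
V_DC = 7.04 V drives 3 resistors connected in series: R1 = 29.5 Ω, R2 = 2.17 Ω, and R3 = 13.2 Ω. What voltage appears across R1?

Total series resistance ΣR = 29.5 + 2.17 + 13.2 = 44.87 Ω.
V = V_DC · R/ΣR = 7.04 × 0.6575 = 4.628 V.

V ≈ 4.63 V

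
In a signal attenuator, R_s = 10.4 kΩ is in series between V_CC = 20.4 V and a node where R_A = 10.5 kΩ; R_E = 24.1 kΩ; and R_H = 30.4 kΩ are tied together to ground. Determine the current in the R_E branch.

Combine the parallel branches: R_p = (1/10.5 + 1/24.1 + 1/30.4)⁻¹ = 5.895 kΩ.
Node voltage V_A = V_CC · R_p/(R_s + R_p) = 20.4 × 0.3618 = 7.380 V.
Branch current I = V_A/R_E = 7.380/24.1 = 0.3062 mA.

I ≈ 0.306 mA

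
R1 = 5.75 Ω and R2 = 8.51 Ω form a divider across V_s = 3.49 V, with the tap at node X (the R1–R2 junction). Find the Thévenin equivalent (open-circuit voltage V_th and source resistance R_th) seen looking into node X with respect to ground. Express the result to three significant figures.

V_th ≈ 2.08 V, R_th ≈ 3.43 Ω

Open-circuit (no load on X): V_th = V_s · R2/(R1 + R2) = 3.49 × 8.51/(5.750 + 8.51) = 2.083 V.
With V_s suppressed (replaced by a short), R_th = R1 ‖ R2 = (5.750 × 8.51)/(5.750 + 8.51) = 3.431 Ω.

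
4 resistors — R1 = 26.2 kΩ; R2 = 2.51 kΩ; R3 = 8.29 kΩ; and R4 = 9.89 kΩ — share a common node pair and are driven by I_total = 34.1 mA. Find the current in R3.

I ≈ 6.25 mA

Total conductance ΣG = 1/26.2 + 1/2.51 + 1/8.29 + 1/9.89 = 0.6583 (units of 1/kΩ).
By the current-divider rule, I = I_total · G_k/ΣG = 34.1 × 0.1832 = 6.248 mA.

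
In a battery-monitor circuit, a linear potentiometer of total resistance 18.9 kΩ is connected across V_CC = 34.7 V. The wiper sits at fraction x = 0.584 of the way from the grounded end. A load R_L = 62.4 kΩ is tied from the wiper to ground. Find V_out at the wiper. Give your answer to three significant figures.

The pot divides into 7.862 kΩ above the wiper and 11.04 kΩ below.
R_L loads the lower segment: effective lower R = 9.379 kΩ.
V_out = 34.7 × 9.379/(7.862 + 9.379) = 18.88 V.

V_out ≈ 18.9 V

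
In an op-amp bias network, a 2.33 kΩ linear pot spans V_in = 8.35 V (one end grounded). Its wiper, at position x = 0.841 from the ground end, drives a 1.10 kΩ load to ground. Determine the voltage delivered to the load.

V_out ≈ 5.47 V

Lower segment x·R_p = 1.960 kΩ; upper segment (1−x)·R_p = 0.3705 kΩ.
R_L loads the lower segment: effective lower R = 0.7045 kΩ.
Loaded-divider output: V_out = 8.35 × 0.6554 = 5.472 V.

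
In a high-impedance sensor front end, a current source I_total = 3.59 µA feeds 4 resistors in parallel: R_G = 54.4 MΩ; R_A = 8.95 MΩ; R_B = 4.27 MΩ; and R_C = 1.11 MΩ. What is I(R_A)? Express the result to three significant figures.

I ≈ 0.317 µA

Conductances: ΣG = 1/54.4 + 1/8.95 + 1/4.27 + 1/1.11 = 1.265 (1/MΩ).
Current divider: I(R_A) = I_total · G_k/ΣG = 3.59 × (0.1117/1.265) = 3.59 × 0.08831 = 0.3170 µA.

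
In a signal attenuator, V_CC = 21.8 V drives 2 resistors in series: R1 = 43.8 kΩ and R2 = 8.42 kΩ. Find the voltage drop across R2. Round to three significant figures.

V ≈ 3.52 V

ΣR = 43.8 + 8.42 = 52.22 kΩ.
V = V_CC · R/ΣR = 21.8 × 0.1612 = 3.515 V.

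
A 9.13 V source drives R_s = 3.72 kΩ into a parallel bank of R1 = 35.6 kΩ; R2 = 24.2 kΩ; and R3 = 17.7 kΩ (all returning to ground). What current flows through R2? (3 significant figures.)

Combine the parallel branches: R_p = (1/35.6 + 1/24.2 + 1/17.7)⁻¹ = 7.942 kΩ.
Node voltage V_A = V_in · R_p/(R_s + R_p) = 9.13 × 0.6810 = 6.218 V.
I(R2) = V_A / R2 = 6.218/24.2 = 0.2569 mA.

I ≈ 0.257 mA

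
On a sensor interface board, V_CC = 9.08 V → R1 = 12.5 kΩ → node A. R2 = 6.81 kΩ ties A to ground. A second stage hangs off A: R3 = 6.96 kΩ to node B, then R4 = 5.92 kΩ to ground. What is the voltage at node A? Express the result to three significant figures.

Node A sees R2 in parallel with the series input of stage 2, R3 + R4 = 12.88 kΩ.
Effective lower resistance at A: R2 ‖ 12.88 = 4.455 kΩ.
V_A = 9.08 × 4.455/(12.5 + 4.455) = 2.386 V.

V_A ≈ 2.39 V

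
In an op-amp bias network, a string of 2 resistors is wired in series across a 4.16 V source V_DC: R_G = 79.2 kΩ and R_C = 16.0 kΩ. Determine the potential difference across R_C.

ΣR = 79.2 + 16.0 = 95.20 kΩ.
By the voltage-divider rule, V = 4.16 × 16.00/95.20 = 0.6992 V.

V ≈ 0.699 V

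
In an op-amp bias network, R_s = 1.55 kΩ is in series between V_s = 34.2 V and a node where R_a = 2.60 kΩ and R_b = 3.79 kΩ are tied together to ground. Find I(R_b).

I ≈ 4.50 mA

Equivalent of the parallel group: R_p = 1.542 kΩ.
V_A = 34.2 × 1.542/3.092 = 17.06 V.
I(R_b) = V_A / R_b = 17.06/3.79 = 4.500 mA.
(Equivalently: I_total = 11.06 mA, then current-divider fraction G_k/ΣG = 0.4069.)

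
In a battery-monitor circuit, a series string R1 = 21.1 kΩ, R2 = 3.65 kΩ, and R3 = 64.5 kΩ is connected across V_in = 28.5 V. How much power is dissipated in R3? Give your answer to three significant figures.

Series current I = V_in/ΣR = 28.5/89.25 = 0.3193 mA.
V(R3) = I·R = 20.60 V; P = V·I = 20.60 × 0.3193 = 6.577 mW.

P ≈ 6.58 mW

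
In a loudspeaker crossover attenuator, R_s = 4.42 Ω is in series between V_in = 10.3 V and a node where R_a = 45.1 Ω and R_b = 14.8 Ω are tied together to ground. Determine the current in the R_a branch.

I ≈ 0.164 A

Combine the parallel branches: R_p = (1/45.1 + 1/14.8)⁻¹ = 11.14 Ω.
V_A = 10.3 × 11.14/15.56 = 7.375 V.
I(R_a) = V_A / R_a = 7.375/45.1 = 0.1635 A.
(Check via current divider: I_total = 0.6618 A; share G_k/ΣG = 0.2471 → same result.)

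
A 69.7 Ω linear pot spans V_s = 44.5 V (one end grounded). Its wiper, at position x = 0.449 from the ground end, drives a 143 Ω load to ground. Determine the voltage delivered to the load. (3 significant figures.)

V_out ≈ 17.8 V

The pot divides into 38.40 Ω above the wiper and 31.30 Ω below.
R_L loads the lower segment: effective lower R = 25.68 Ω.
Loaded-divider output: V_out = 44.5 × 0.4007 = 17.83 V.
(Unloaded: V_out = x·V_s = 20.0 V.)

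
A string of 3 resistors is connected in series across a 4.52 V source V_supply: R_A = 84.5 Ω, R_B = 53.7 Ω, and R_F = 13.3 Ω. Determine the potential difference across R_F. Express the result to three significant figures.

V ≈ 0.397 V

ΣR = 84.5 + 53.7 + 13.3 = 151.5 Ω.
By the voltage-divider rule, V = 4.52 × 13.30/151.5 = 0.3968 V.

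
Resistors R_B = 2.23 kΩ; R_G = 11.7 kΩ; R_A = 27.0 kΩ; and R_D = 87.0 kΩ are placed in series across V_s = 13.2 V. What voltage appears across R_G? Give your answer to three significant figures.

Series total: ΣR = 2.23 + 11.7 + 27.0 + 87.0 = 127.9 kΩ.
Voltage divider: V = V_s · (11.70 / 127.9) = 13.2 × 0.09146 = 1.207 V.

V ≈ 1.21 V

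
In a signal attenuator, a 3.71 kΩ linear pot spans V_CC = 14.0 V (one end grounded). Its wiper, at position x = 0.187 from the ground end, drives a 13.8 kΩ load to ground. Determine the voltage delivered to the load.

The pot divides into 3.016 kΩ above the wiper and 0.6938 kΩ below.
R_L loads the lower segment: effective lower R = 0.6606 kΩ.
V_out = 14.0 × 0.6606/(3.016 + 0.6606) = 2.515 V.
(Unloaded: V_out = x·V_CC = 2.62 V.)

V_out ≈ 2.52 V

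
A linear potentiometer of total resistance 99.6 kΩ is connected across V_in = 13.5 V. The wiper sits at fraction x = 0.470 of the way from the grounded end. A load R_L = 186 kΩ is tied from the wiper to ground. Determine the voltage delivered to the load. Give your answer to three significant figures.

V_out ≈ 5.60 V

Lower segment x·R_p = 46.81 kΩ; upper segment (1−x)·R_p = 52.79 kΩ.
Lower segment in parallel with the load: 46.81 ‖ 186 = 37.40 kΩ.
Loaded-divider output: V_out = 13.5 × 0.4147 = 5.598 V.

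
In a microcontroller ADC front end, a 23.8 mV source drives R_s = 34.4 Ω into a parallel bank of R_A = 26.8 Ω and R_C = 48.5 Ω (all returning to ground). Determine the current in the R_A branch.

I ≈ 0.297 mA

Equivalent of the parallel group: R_p = 17.26 Ω.
V_A by voltage divider: V_A = 23.8 × 17.26/(34.4 + 17.26) = 7.952 mV.
Branch current I = V_A/R_A = 7.952/26.8 = 0.2967 mA.
(Equivalently: I_total = 0.4607 mA, then current-divider fraction G_k/ΣG = 0.6441.)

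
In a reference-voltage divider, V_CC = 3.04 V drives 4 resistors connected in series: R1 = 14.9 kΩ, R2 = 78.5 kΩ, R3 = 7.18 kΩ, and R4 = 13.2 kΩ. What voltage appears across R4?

V ≈ 0.353 V

Series total: ΣR = 14.9 + 78.5 + 7.18 + 13.2 = 113.8 kΩ.
Voltage divider: V = V_CC · (13.20 / 113.8) = 3.04 × 0.1160 = 0.3527 V.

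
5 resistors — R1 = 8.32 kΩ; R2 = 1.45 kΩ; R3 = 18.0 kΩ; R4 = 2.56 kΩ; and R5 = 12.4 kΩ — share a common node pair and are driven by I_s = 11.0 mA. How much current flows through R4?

Total conductance ΣG = 1/8.32 + 1/1.45 + 1/18.0 + 1/2.56 + 1/12.4 = 1.337 (units of 1/kΩ).
Current divider: I(R4) = I_s · G_k/ΣG = 11.0 × (0.3906/1.337) = 11.0 × 0.2922 = 3.215 mA.

I ≈ 3.21 mA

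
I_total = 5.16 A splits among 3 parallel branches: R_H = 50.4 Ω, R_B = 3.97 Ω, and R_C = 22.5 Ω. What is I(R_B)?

Conductances: ΣG = 1/50.4 + 1/3.97 + 1/22.5 = 0.3162 (1/Ω).
By the current-divider rule, I = I_total · G_k/ΣG = 5.16 × 0.7967 = 4.111 A.

I ≈ 4.11 A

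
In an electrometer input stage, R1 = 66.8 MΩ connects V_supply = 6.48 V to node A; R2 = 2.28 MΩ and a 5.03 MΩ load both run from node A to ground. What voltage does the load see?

R2 ‖ R_L = (2.28 × 5.03)/(2.28 + 5.03) = 1.569 MΩ.
Then V_out = V_supply · R2'/(R1 + R2') = 6.48 × 1.569/68.37 = 0.1487 V.

V_out ≈ 0.149 V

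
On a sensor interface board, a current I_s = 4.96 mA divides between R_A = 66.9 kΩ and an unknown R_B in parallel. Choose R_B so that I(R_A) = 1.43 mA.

R_B ≈ 27.1 kΩ

The fraction through R_A equals R_B/(R_A+R_B).
With f = 0.2883, R_B = R_A · f/(1−f) = 66.9 × 0.4051 = 27.10 kΩ.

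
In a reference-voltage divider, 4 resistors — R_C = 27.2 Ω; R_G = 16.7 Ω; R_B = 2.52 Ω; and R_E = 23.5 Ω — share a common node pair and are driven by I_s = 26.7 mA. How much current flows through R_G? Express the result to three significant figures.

I ≈ 2.98 mA

Conductances: ΣG = 1/27.2 + 1/16.7 + 1/2.52 + 1/23.5 = 0.5360 (1/Ω).
Current divider: I(R_G) = I_s · G_k/ΣG = 26.7 × (0.05988/0.5360) = 26.7 × 0.1117 = 2.983 mA.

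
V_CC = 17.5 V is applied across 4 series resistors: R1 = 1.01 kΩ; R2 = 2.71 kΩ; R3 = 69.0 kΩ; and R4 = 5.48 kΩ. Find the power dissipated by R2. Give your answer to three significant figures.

ΣR = 78.20 kΩ → I = 17.5/78.20 = 0.2238 mA.
V(R2) = I·R = 0.6065 V; P = V·I = 0.6065 × 0.2238 = 0.1357 mW.

P ≈ 0.136 mW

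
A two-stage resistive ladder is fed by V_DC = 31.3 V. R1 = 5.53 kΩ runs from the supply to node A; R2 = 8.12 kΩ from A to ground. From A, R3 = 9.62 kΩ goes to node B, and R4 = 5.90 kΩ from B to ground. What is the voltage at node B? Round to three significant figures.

V_B ≈ 5.84 V

The second stage (R3 + R4 = 15.52 kΩ) loads node A in parallel with R2.
Effective lower resistance at A: R2 ‖ 15.52 = 5.331 kΩ.
First divider: V_A = V_DC · 5.331/(5.53 + 5.331) = 15.36 V.
V_B = V_A × 0.3802 = 5.840 V.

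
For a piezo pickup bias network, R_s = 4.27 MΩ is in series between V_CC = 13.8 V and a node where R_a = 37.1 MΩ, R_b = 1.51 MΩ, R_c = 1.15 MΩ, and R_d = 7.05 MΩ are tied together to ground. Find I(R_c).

I ≈ 1.45 µA

Combine the parallel branches: R_p = (1/37.1 + 1/1.51 + 1/1.15 + 1/7.05)⁻¹ = 0.5880 MΩ.
Node voltage V_A = V_CC · R_p/(R_s + R_p) = 13.8 × 0.1210 = 1.670 V.
Branch current I = V_A/R_c = 1.670/1.15 = 1.452 µA.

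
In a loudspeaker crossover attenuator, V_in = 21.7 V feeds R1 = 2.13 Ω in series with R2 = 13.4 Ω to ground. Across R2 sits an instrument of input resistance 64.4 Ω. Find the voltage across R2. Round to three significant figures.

V_out ≈ 18.2 V

First combine the lower leg with the load: R2 ‖ R_L = 11.09 Ω.
Now apply the divider: V_out = 21.7 × 0.8389 = 18.20 V.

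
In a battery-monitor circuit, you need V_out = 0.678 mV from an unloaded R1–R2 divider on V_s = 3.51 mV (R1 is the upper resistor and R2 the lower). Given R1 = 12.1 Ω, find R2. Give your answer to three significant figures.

The divider ratio is R2/(R1+R2) = 0.678/3.51 = 0.1932.
Rearranging, R2 = R1·k/(1−k) = 12.1 × 0.2394 = 2.897 Ω.

R2 ≈ 2.90 Ω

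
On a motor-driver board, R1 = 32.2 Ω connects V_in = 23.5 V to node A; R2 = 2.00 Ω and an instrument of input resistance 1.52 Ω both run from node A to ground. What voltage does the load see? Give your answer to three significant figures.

V_out ≈ 0.614 V

First combine the lower leg with the load: R2 ‖ R_L = 0.8636 Ω.
Then V_out = V_in · R2'/(R1 + R2') = 23.5 × 0.8636/33.06 = 0.6138 V.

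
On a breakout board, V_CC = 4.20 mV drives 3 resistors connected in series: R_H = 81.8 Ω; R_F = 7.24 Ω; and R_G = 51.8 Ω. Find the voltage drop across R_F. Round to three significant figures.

V ≈ 0.216 mV

Series total: ΣR = 81.8 + 7.24 + 51.8 = 140.8 Ω.
Voltage divider: V = V_CC · (7.240 / 140.8) = 4.20 × 0.05141 = 0.2159 mV.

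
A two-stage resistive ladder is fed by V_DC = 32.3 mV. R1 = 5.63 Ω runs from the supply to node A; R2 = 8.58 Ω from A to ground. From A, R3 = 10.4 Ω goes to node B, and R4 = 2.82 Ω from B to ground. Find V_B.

V_B ≈ 3.31 mV

The second stage (R3 + R4 = 13.22 Ω) loads node A in parallel with R2.
Effective lower resistance at A: R2 ‖ 13.22 = 5.203 Ω.
First divider: V_A = V_DC · 5.203/(5.63 + 5.203) = 15.51 mV.
Then the unloaded second divider: V_B = V_A × R4/(R3+R4) = 15.51 × 0.2133 = 3.309 mV.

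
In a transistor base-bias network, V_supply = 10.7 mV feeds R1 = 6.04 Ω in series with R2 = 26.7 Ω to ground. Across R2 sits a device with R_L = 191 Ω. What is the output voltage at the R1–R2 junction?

The load sits in parallel with R2, giving an effective lower resistance R2' = R2·R_L/(R2+R_L) = 23.43 Ω.
Then V_out = V_supply · R2'/(R1 + R2') = 10.7 × 23.43/29.47 = 8.507 mV.
(Unloaded it would be 8.73 mV; the load pulls it down.)

V_out ≈ 8.51 mV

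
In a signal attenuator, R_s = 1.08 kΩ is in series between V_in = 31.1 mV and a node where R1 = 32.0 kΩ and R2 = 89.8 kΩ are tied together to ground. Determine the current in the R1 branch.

I ≈ 0.929 µA

Combine the parallel branches: R_p = (1/32.0 + 1/89.8)⁻¹ = 23.59 kΩ.
V_A by voltage divider: V_A = 31.1 × 23.59/(1.08 + 23.59) = 29.74 mV.
Branch current I = V_A/R1 = 29.74/32.0 = 0.9293 µA.
(Check via current divider: I_total = 1.260 µA; share G_k/ΣG = 0.7373 → same result.)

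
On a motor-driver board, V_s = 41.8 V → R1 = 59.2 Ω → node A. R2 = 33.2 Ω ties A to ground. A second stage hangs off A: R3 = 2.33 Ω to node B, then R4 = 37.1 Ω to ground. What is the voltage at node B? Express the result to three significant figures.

Node A sees R2 in parallel with the series input of stage 2, R3 + R4 = 39.43 Ω.
R2 ‖ (R3+R4) = 18.02 Ω.
So V_A = 41.8 × 0.2334 = 9.756 V.
Then the unloaded second divider: V_B = V_A × R4/(R3+R4) = 9.756 × 0.9409 = 9.180 V.

V_B ≈ 9.18 V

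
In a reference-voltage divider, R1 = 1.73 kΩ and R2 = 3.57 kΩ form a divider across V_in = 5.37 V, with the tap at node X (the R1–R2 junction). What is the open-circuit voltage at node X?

With X open, the divider is unloaded: V_th = 5.37 × 3.57/5.300 = 3.617 V.

V_th ≈ 3.62 V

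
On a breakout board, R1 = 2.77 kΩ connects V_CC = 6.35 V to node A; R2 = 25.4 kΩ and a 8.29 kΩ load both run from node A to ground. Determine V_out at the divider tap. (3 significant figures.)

V_out ≈ 4.40 V

First combine the lower leg with the load: R2 ‖ R_L = 6.250 kΩ.
Now apply the divider: V_out = 6.35 × 0.6929 = 4.400 V.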